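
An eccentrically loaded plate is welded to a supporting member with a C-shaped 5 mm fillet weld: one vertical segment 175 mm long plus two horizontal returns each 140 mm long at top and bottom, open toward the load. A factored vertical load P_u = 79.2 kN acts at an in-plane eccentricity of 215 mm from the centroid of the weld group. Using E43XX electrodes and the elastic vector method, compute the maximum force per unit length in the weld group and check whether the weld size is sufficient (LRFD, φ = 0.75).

f_max ≈ 760 N/mm; NOT adequate

E43XX → F_EXX = 430 MPa.
Total weld length L_w = 455 mm. Treat welds as unit-width lines.
Centroid: x̄ = 2×140×70 / 455 = 43.08 mm from the vertical weld.
Polar moment about centroid: J = I_x + I_y = [175³/12 + 2×140×87.5²] + [175×43.08² + 2(140³/12 + 140×26.92²)] = 3575000 mm³.
Direct shear f_v = P/L_w = 79.2×10³ / 455 = 174.1 N/mm (vertical).
Torsion M = P·e = 79.2×10³ × 215 = 17028000 N·mm.
Critical point at (x, y) = (96.92, 87.5) from centroid. f_tx = M·y/J = 416.7 N/mm; f_ty = M·x/J = 461.6 N/mm.
Resultant f_max = √[f_tx² + (f_v + f_ty)²] = √[416.7² + (174.1 + 461.6)²] = 760.1 N/mm.
Capacity per unit length: φr_n = 0.75 × 0.6 × 430 × (0.707 × 5) = 684 N/mm.
760.1 > 684 → NOT adequate.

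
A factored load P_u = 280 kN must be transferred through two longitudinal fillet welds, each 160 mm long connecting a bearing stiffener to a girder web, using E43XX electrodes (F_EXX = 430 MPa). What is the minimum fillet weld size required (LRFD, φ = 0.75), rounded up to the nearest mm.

Total weld length L = 320 mm.
Required throat t_e = P_u / (φ × 0.6 F_EXX × L) = 280 / (0.75 × 0.6 × 430 × 320 × 10⁻³) = 4.522 mm.
Required leg w = t_e / 0.707 = 6.396 mm → use 7 mm.

w = 7 mm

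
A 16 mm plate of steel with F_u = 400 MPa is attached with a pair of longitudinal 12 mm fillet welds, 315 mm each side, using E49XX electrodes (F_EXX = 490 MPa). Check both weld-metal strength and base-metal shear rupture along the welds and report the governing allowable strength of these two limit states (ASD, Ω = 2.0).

t_e = 0.707 × 12 = 8.484 mm; L = 630 mm.
Weld metal: R_n/Ω = (1/2.0) × 0.6 × 490 × 8.484 × 630 × 10⁻³ = 785.7 kN.
Base metal (shear rupture): R_n/Ω = (1/2.0) × 0.6 × 400 × 16 × 630 × 10⁻³ = 1210 kN.
Governing: weld metal.

R_n/Ω ≈ 786 kN (weld metal governs)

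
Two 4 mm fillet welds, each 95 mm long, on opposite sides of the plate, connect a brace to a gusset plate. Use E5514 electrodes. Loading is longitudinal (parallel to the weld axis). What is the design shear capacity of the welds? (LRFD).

E55XX → F_EXX = 550 MPa.
Effective throat t_e = 0.707 × 4 = 2.828 mm.
Total length L = 190 mm; A_we = 2.828 × 190 = 537.3 mm².
F_nw = 0.6 F_EXX = 0.6 × 550 = 330 MPa.
φR_n = 0.75 × 330 × 537.3 × 10⁻³ = 133 kN.

φR_n ≈ 133 kN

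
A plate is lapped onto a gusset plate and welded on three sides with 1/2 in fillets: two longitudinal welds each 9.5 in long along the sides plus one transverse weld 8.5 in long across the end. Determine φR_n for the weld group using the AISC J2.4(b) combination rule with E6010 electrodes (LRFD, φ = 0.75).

φR_n ≈ 276 kips

E60XX → F_EXX = 60 ksi.
t_e = 0.707 × 0.5 = 0.3535 in.
R_nwl = 0.6 × 60 × 0.3535 × 19 = 241.8 kips (longitudinal, 2 welds).
R_nwt = 0.6 × 60 × 0.3535 × 8.5 = 108.2 kips (transverse, base value).
(i) R_nwl + R_nwt = 350 kips; (ii) 0.85 R_nwl + 1.5 R_nwt = 367.8 kips.
R_n = max = 367.8 kips [governs: (ii)]; φR_n = 275.8 kips.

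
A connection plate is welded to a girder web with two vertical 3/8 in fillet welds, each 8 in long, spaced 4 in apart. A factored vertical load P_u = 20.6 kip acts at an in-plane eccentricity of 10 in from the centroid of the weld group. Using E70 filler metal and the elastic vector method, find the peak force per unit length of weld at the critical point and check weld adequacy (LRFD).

f_max ≈ 6.84 kip/in; adequate

E70XX → F_EXX = 70 ksi.
Total weld length L_w = 16 in. Treat welds as unit-width lines.
Polar moment about centroid: J = 2[d³/12 + d(b/2)²] = 2[8³/12 + 8×2²] = 149.3 in³.
Direct shear f_v = P/L_w = 20.6 / 16 = 1.288 kip/in (vertical).
Torsion M = P·e = 20.6 × 10 = 206 kip·in.
Critical point at (x, y) = (2, 4) from centroid. f_tx = M·y/J = 5.518 kip/in; f_ty = M·x/J = 2.759 kip/in.
Resultant f_max = √[f_tx² + (f_v + f_ty)²] = √[5.518² + (1.288 + 2.759)²] = 6.843 kip/in.
Capacity per unit length: φr_n = 0.75 × 0.6 × 70 × (0.707 × 0.375) = 8.351 kip/in.
6.843 ≤ 8.351 → adequate.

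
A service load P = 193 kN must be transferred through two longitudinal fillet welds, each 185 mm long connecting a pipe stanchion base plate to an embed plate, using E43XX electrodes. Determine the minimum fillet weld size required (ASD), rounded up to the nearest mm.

E43XX → F_EXX = 430 MPa.
Total weld length L = 370 mm.
Required throat t_e = P × Ω / (0.6 F_EXX × L) = 193 × 2.0 / (0.6 × 430 × 370 × 10⁻³) = 4.044 mm.
Required leg w = t_e / 0.707 = 5.719 mm → use 6 mm.

w = 6 mm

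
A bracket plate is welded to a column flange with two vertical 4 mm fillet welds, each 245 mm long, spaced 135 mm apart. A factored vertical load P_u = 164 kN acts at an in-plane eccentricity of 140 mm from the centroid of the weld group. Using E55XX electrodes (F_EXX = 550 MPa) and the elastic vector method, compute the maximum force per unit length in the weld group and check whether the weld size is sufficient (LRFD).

f_max ≈ 896 N/mm; NOT adequate

Total weld length L_w = 490 mm. Treat welds as unit-width lines.
Polar moment about centroid: J = 2[d³/12 + d(b/2)²] = 2[245³/12 + 245×67.5²] = 4684000 mm³.
Direct shear f_v = P/L_w = 164×10³ / 490 = 334.7 N/mm (vertical).
Torsion M = P·e = 164×10³ × 140 = 22960000 N·mm.
Critical point at (x, y) = (67.5, 122.5) from centroid. f_tx = M·y/J = 600.5 N/mm; f_ty = M·x/J = 330.9 N/mm.
Resultant f_max = √[f_tx² + (f_v + f_ty)²] = √[600.5² + (334.7 + 330.9)²] = 896.5 N/mm.
Capacity per unit length: φr_n = 0.75 × 0.6 × 550 × (0.707 × 4) = 699.9 N/mm.
896.5 > 699.9 → NOT adequate.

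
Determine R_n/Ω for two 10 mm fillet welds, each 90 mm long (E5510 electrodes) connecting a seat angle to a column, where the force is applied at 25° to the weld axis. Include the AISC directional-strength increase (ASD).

E55XX → F_EXX = 550 MPa.
t_e = 0.707 × 10 = 7.07 mm; A_we = 7.07 × 180 = 1273 mm².
Directional factor: 1.0 + 0.5 sin^1.5(25°) = 1.137.
F_nw = 0.6 × 550 × 1.137 = 375.3 MPa.
R_n/Ω = (375.3 × 1273) / 2.0 × 10⁻³ = 238.8 kN.

R_n/Ω ≈ 239 kN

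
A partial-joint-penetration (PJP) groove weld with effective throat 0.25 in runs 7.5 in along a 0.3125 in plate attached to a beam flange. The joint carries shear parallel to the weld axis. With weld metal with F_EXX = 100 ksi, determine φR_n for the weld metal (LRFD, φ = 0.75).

φR_n ≈ 84.4 kip

Effective throat (given) t_e = 0.25 in.
A_we = 0.25 × 7.5 = 1.875 in².
F_nw = 0.6 F_EXX = 60 ksi.
φR_n = 0.75 × 60 × 1.875 = 84.38 kip.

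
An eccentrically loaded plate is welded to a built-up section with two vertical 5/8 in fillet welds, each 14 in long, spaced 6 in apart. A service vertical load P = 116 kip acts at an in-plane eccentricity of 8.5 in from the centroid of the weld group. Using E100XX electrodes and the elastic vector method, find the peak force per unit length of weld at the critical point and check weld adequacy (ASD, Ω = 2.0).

f_max ≈ 12.8 kip/in; adequate

E100XX → F_EXX = 100 ksi.
Total weld length L_w = 28 in. Treat welds as unit-width lines.
Polar moment about centroid: J = 2[d³/12 + d(b/2)²] = 2[14³/12 + 14×3²] = 709.3 in³.
Direct shear f_v = P/L_w = 116 / 28 = 4.143 kip/in (vertical).
Torsion M = P·e = 116 × 8.5 = 986 kip·in.
Critical point at (x, y) = (3, 7) from centroid. f_tx = M·y/J = 9.73 kip/in; f_ty = M·x/J = 4.17 kip/in.
Resultant f_max = √[f_tx² + (f_v + f_ty)²] = √[9.73² + (4.143 + 4.17)²] = 12.8 kip/in.
Capacity per unit length: r_n/Ω = (1/2.0) × 0.6 × 100 × (0.707 × 0.625) = 13.26 kip/in.
12.8 ≤ 13.26 → adequate.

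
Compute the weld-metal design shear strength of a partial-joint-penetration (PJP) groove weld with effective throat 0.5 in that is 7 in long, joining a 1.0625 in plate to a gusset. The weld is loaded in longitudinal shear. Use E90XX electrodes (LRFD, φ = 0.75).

φR_n ≈ 142 kips

E90XX → F_EXX = 90 ksi.
Effective throat (given) t_e = 0.5 in.
A_we = 0.5 × 7 = 3.5 in².
F_nw = 0.6 F_EXX = 54 ksi.
φR_n = 0.75 × 54 × 3.5 = 141.8 kips.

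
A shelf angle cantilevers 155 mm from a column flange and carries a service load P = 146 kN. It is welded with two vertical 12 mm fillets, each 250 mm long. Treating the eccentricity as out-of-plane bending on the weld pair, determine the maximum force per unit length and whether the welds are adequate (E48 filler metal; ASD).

f_max ≈ 1120 N/mm; adequate

E48XX → F_EXX = 480 MPa.
L_w = 2 × 250 = 500 mm; section modulus (unit throat) S = 2 × L²/6 = 20830 mm².
Direct shear f_v = P/L_w = 146×10³/500 = 292 N/mm.
Moment M = P × e = 146×10³ × 155 = 22630000 N·mm; bending f_b = M/S = 1086 N/mm.
f_max = √(f_v² + f_b²) = √(292² + 1086²) = 1125 N/mm.
r_n/Ω = (1/2.0) × 0.6 × 480 × (0.707 × 12) = 1222 N/mm → adequate.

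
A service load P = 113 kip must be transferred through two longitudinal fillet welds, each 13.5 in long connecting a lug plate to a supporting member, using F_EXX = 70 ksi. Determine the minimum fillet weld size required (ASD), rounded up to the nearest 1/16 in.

Total weld length L = 27 in.
Required throat t_e = P × Ω / (0.6 F_EXX × L) = 113 × 2.0 / (0.6 × 70 × 27) = 0.1993 in.
Required leg w = t_e / 0.707 = 0.2819 in → use 5/16 in.

w = 5/16 in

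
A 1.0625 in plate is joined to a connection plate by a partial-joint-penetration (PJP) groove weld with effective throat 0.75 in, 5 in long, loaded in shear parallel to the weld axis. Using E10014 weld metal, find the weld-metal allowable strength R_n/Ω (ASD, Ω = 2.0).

E100XX → F_EXX = 100 ksi.
Effective throat (given) t_e = 0.75 in.
A_we = 0.75 × 5 = 3.75 in².
F_nw = 0.6 F_EXX = 60 ksi.
R_n/Ω = (60 × 3.75) / 2.0 = 112.5 kip.

R_n/Ω ≈ 112 kip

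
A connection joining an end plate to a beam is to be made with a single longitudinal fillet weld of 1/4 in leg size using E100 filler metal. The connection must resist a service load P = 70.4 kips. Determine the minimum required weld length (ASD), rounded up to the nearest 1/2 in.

L = 13.5 in

E100XX → F_EXX = 100 ksi.
Throat t_e = 0.707 × 0.25 = 0.1767 in.
r_n/Ω = (0.6 × 100 × 0.1767) / 2.0 = 5.302 kip/in.
L_req = P / (r_n/Ω) = 70.4 / 5.302 = 13.28 in total.
Round up → use L = 13.5 in.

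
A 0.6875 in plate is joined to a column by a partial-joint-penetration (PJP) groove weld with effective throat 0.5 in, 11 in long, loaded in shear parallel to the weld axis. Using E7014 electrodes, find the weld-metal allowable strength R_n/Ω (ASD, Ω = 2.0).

R_n/Ω ≈ 116 kips

E70XX → F_EXX = 70 ksi.
Effective throat (given) t_e = 0.5 in.
A_we = 0.5 × 11 = 5.5 in².
F_nw = 0.6 F_EXX = 42 ksi.
R_n/Ω = (42 × 5.5) / 2.0 = 115.5 kips.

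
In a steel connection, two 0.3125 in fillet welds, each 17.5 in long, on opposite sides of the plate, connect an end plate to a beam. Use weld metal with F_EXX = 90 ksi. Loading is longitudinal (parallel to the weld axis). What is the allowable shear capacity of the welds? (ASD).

Effective throat t_e = 0.707 × 0.3125 = 0.2209 in.
Total length L = 35 in; A_we = 0.2209 × 35 = 7.733 in².
F_nw = 0.6 F_EXX = 0.6 × 90 = 54 ksi.
R_n = 54 × 7.733 = 417.6 kips; R_n/Ω = 417.6/2.0 = 208.8 kips.

R_n/Ω ≈ 209 kips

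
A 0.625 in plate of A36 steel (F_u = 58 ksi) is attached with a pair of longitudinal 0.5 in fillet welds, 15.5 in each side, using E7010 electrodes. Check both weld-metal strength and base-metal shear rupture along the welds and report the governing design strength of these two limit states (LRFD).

E70XX → F_EXX = 70 ksi.
t_e = 0.707 × 0.5 = 0.3535 in; L = 31 in.
Weld metal: φR_n = 0.75 × 0.6 × 70 × 0.3535 × 31 = 345.2 kip.
Base metal (shear rupture): φR_n = 0.75 × 0.6 × 58 × 0.625 × 31 = 505.7 kip.
Governing: weld metal.

φR_n ≈ 345 kip (weld metal governs)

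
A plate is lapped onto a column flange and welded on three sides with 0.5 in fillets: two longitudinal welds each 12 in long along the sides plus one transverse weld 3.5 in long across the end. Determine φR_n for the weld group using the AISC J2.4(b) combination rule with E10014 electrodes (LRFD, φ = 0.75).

φR_n ≈ 437 kips

E100XX → F_EXX = 100 ksi.
t_e = 0.707 × 0.5 = 0.3535 in.
R_nwl = 0.6 × 100 × 0.3535 × 24 = 509 kips (longitudinal, 2 welds).
R_nwt = 0.6 × 100 × 0.3535 × 3.5 = 74.23 kips (transverse, base value).
(i) R_nwl + R_nwt = 583.3 kips; (ii) 0.85 R_nwl + 1.5 R_nwt = 544 kips.
R_n = max = 583.3 kips [governs: (i)]; φR_n = 437.5 kips.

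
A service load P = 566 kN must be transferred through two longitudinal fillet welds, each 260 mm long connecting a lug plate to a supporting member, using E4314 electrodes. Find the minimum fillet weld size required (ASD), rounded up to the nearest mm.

w = 12 mm

E43XX → F_EXX = 430 MPa.
Total weld length L = 520 mm.
Required throat t_e = P × Ω / (0.6 F_EXX × L) = 566 × 2.0 / (0.6 × 430 × 520 × 10⁻³) = 8.438 mm.
Required leg w = t_e / 0.707 = 11.93 mm → use 12 mm.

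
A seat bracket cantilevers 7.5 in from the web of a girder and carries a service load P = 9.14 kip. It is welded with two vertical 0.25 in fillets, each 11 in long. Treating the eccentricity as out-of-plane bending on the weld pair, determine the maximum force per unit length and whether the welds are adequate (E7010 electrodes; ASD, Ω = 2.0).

f_max ≈ 1.75 kip/in; adequate

E70XX → F_EXX = 70 ksi.
L_w = 2 × 11 = 22 in; section modulus (unit throat) S = 2 × L²/6 = 40.33 in².
Direct shear f_v = P/L_w = 9.14/22 = 0.4155 kip/in.
Moment M = P × e = 9.14 × 7.5 = 68.55 kip·in; bending f_b = M/S = 1.7 kip/in.
f_max = √(f_v² + f_b²) = √(0.4155² + 1.7²) = 1.75 kip/in.
r_n/Ω = (1/2.0) × 0.6 × 70 × (0.707 × 0.25) = 3.712 kip/in → adequate.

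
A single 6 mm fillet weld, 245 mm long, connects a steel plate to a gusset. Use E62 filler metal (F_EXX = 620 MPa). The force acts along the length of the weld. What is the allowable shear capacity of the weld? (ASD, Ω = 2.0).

Effective throat t_e = 0.707 × 6 = 4.242 mm.
Total length L = 245 mm; A_we = 4.242 × 245 = 1039 mm².
F_nw = 0.6 F_EXX = 0.6 × 620 = 372 MPa.
R_n = 372 × 1039 × 10⁻³ = 386.6 kN; R_n/Ω = 386.6/2.0 = 193.3 kN.

R_n/Ω ≈ 193 kN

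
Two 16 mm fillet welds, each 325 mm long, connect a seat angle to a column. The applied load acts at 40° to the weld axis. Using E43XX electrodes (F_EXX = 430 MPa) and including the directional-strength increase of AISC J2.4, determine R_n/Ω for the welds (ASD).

R_n/Ω ≈ 1190 kN

t_e = 0.707 × 16 = 11.31 mm; A_we = 11.31 × 650 = 7353 mm².
Directional factor: 1.0 + 0.5 sin^1.5(40°) = 1.258.
F_nw = 0.6 × 430 × 1.258 = 324.5 MPa.
R_n/Ω = (324.5 × 7353) / 2.0 × 10⁻³ = 1193 kN.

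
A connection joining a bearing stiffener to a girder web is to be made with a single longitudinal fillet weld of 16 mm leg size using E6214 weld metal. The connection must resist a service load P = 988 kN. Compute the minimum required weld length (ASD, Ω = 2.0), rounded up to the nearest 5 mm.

E62XX → F_EXX = 620 MPa.
Throat t_e = 0.707 × 16 = 11.31 mm.
r_n/Ω = (0.6 × 620 × 11.31) / 2.0 = 2104 N/mm = 2.104 kN/mm.
L_req = P / (r_n/Ω) = 988 / 2.104 = 469.6 mm total.
Round up → use L = 470 mm.

L = 470 mm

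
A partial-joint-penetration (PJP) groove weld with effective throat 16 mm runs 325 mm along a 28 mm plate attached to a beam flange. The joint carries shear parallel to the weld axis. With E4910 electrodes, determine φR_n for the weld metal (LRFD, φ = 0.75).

E49XX → F_EXX = 490 MPa.
Effective throat (given) t_e = 16 mm.
A_we = 16 × 325 = 5200 mm².
F_nw = 0.6 F_EXX = 294 MPa.
φR_n = 0.75 × 294 × 5200 × 10⁻³ = 1147 kN.

φR_n ≈ 1150 kN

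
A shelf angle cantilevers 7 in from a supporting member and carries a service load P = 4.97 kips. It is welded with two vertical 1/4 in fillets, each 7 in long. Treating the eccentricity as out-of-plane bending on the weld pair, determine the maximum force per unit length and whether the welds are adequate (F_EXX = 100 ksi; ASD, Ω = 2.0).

f_max ≈ 2.16 kip/in; adequate

L_w = 2 × 7 = 14 in; section modulus (unit throat) S = 2 × L²/6 = 16.33 in².
Direct shear f_v = P/L_w = 4.97/14 = 0.355 kip/in.
Moment M = P × e = 4.97 × 7 = 34.79 kip·in; bending f_b = M/S = 2.13 kip/in.
f_max = √(f_v² + f_b²) = √(0.355² + 2.13²) = 2.159 kip/in.
r_n/Ω = (1/2.0) × 0.6 × 100 × (0.707 × 0.25) = 5.302 kip/in → adequate.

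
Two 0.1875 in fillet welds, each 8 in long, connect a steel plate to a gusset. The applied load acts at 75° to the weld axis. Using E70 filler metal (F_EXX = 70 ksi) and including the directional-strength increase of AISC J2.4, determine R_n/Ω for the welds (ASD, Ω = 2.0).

R_n/Ω ≈ 65.7 kip

t_e = 0.707 × 0.1875 = 0.1326 in; A_we = 0.1326 × 16 = 2.121 in².
Directional factor: 1.0 + 0.5 sin^1.5(75°) = 1.475.
F_nw = 0.6 × 70 × 1.475 = 61.94 ksi.
R_n/Ω = (61.94 × 2.121) / 2.0 = 65.68 kip.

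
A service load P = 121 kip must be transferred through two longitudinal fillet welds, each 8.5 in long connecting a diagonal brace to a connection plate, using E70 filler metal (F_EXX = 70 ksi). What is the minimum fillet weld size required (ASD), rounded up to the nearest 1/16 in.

Total weld length L = 17 in.
Required throat t_e = P × Ω / (0.6 F_EXX × L) = 121 × 2.0 / (0.6 × 70 × 17) = 0.3389 in.
Required leg w = t_e / 0.707 = 0.4794 in → use 1/2 in.

w = 1/2 in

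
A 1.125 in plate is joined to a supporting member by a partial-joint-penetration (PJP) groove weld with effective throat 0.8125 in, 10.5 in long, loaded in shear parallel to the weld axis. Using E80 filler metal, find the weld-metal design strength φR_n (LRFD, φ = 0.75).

E80XX → F_EXX = 80 ksi.
Effective throat (given) t_e = 0.8125 in.
A_we = 0.8125 × 10.5 = 8.531 in².
F_nw = 0.6 F_EXX = 48 ksi.
φR_n = 0.75 × 48 × 8.531 = 307.1 kips.

φR_n ≈ 307 kips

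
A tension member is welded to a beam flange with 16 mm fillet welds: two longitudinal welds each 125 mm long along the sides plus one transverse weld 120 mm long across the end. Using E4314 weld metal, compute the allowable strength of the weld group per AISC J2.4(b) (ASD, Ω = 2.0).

E43XX → F_EXX = 430 MPa.
t_e = 0.707 × 16 = 11.31 mm.
R_nwl = 0.6 × 430 × 11.31 × 250 × 10⁻³ = 729.6 kN (longitudinal, 2 welds).
R_nwt = 0.6 × 430 × 11.31 × 120 × 10⁻³ = 350.2 kN (transverse, base value).
(i) R_nwl + R_nwt = 1080 kN; (ii) 0.85 R_nwl + 1.5 R_nwt = 1146 kN.
R_n = max = 1146 kN [governs: (ii)]; R_n/Ω = 572.8 kN.

R_n/Ω ≈ 573 kN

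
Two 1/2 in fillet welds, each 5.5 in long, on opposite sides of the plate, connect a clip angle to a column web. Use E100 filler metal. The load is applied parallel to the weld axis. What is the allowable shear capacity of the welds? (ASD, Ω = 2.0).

E100XX → F_EXX = 100 ksi.
Effective throat t_e = 0.707 × 0.5 = 0.3535 in.
Total length L = 11 in; A_we = 0.3535 × 11 = 3.888 in².
F_nw = 0.6 F_EXX = 0.6 × 100 = 60 ksi.
R_n = 60 × 3.888 = 233.3 kip; R_n/Ω = 233.3/2.0 = 116.7 kip.

R_n/Ω ≈ 117 kip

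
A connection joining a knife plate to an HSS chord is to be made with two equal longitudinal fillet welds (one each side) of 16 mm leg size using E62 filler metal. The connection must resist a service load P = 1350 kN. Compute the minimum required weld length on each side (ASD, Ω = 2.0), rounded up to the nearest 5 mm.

E62XX → F_EXX = 620 MPa.
Throat t_e = 0.707 × 16 = 11.31 mm.
r_n/Ω = (0.6 × 620 × 11.31) / 2.0 = 2104 N/mm = 2.104 kN/mm.
L_req = P / (r_n/Ω) = 1350 / 2.104 = 641.6 mm total.
Per side: 641.6 / 2 = 320.8 mm.
Round up → use L = 325 mm on each side.

L = 325 mm on each side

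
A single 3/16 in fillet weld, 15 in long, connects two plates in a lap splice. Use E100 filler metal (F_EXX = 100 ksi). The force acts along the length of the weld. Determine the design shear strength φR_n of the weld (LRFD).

φR_n ≈ 89.5 kips

Effective throat t_e = 0.707 × 0.1875 = 0.1326 in.
Total length L = 15 in; A_we = 0.1326 × 15 = 1.988 in².
F_nw = 0.6 F_EXX = 0.6 × 100 = 60 ksi.
φR_n = 0.75 × 60 × 1.988 = 89.48 kips.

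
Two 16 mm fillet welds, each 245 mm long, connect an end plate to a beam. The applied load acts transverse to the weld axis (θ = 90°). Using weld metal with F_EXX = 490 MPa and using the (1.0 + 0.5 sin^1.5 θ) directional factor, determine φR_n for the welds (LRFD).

φR_n ≈ 1830 kN

t_e = 0.707 × 16 = 11.31 mm; A_we = 11.31 × 490 = 5543 mm².
Directional factor: 1.0 + 0.5 sin^1.5(90°) = 1.5.
F_nw = 0.6 × 490 × 1.5 = 441 MPa.
φR_n = 0.75 × 441 × 5543 × 10⁻³ = 1833 kN.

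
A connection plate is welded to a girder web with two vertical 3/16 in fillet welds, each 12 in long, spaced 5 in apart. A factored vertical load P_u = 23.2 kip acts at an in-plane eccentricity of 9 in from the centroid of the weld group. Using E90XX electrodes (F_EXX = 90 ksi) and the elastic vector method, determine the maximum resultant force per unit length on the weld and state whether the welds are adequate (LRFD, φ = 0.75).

f_max ≈ 3.58 kip/in; adequate

Total weld length L_w = 24 in. Treat welds as unit-width lines.
Polar moment about centroid: J = 2[d³/12 + d(b/2)²] = 2[12³/12 + 12×2.5²] = 438 in³.
Direct shear f_v = P/L_w = 23.2 / 24 = 0.9667 kip/in (vertical).
Torsion M = P·e = 23.2 × 9 = 208.8 kip·in.
Critical point at (x, y) = (2.5, 6) from centroid. f_tx = M·y/J = 2.86 kip/in; f_ty = M·x/J = 1.192 kip/in.
Resultant f_max = √[f_tx² + (f_v + f_ty)²] = √[2.86² + (0.9667 + 1.192)²] = 3.583 kip/in.
Capacity per unit length: φr_n = 0.75 × 0.6 × 90 × (0.707 × 0.1875) = 5.369 kip/in.
3.583 ≤ 5.369 → adequate.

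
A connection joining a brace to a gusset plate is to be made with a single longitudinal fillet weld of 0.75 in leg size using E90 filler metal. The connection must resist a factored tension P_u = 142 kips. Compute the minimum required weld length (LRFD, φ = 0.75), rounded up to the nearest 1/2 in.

L = 7 in

E90XX → F_EXX = 90 ksi.
Throat t_e = 0.707 × 0.75 = 0.5302 in.
φr_n = 0.75 × 0.6 × 90 × 0.5302 = 21.48 kips/in.
L_req = P_u / φr_n = 142 / 21.48 = 6.612 in total.
Round up → use L = 7 in.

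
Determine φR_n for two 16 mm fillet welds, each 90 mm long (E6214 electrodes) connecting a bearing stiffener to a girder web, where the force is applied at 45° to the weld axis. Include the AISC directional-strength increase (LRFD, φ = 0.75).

E62XX → F_EXX = 620 MPa.
t_e = 0.707 × 16 = 11.31 mm; A_we = 11.31 × 180 = 2036 mm².
Directional factor: 1.0 + 0.5 sin^1.5(45°) = 1.297.
F_nw = 0.6 × 620 × 1.297 = 482.6 MPa.
φR_n = 0.75 × 482.6 × 2036 × 10⁻³ = 737 kN.

φR_n ≈ 737 kN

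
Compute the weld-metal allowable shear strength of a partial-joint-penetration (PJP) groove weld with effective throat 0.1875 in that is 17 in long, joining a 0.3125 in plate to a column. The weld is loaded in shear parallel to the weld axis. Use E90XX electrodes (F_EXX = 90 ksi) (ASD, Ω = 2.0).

Effective throat (given) t_e = 0.1875 in.
A_we = 0.1875 × 17 = 3.188 in².
F_nw = 0.6 F_EXX = 54 ksi.
R_n/Ω = (54 × 3.188) / 2.0 = 86.06 kip.

R_n/Ω ≈ 86.1 kip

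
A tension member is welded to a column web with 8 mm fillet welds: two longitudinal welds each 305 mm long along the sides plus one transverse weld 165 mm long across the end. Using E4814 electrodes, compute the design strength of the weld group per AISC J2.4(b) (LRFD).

φR_n ≈ 947 kN

E48XX → F_EXX = 480 MPa.
t_e = 0.707 × 8 = 5.656 mm.
R_nwl = 0.6 × 480 × 5.656 × 610 × 10⁻³ = 993.6 kN (longitudinal, 2 welds).
R_nwt = 0.6 × 480 × 5.656 × 165 × 10⁻³ = 268.8 kN (transverse, base value).
(i) R_nwl + R_nwt = 1262 kN; (ii) 0.85 R_nwl + 1.5 R_nwt = 1248 kN.
R_n = max = 1262 kN [governs: (i)]; φR_n = 946.8 kN.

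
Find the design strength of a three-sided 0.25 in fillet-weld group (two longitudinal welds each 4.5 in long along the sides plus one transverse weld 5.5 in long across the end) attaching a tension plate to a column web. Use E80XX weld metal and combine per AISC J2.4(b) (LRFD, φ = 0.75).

E80XX → F_EXX = 80 ksi.
t_e = 0.707 × 0.25 = 0.1767 in.
R_nwl = 0.6 × 80 × 0.1767 × 9 = 76.36 kips (longitudinal, 2 welds).
R_nwt = 0.6 × 80 × 0.1767 × 5.5 = 46.66 kips (transverse, base value).
(i) R_nwl + R_nwt = 123 kips; (ii) 0.85 R_nwl + 1.5 R_nwt = 134.9 kips.
R_n = max = 134.9 kips [governs: (ii)]; φR_n = 101.2 kips.

φR_n ≈ 101 kips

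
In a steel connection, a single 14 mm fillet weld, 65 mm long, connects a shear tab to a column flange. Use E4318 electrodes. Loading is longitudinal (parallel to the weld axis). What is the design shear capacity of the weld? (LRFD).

E43XX → F_EXX = 430 MPa.
Effective throat t_e = 0.707 × 14 = 9.898 mm.
Total length L = 65 mm; A_we = 9.898 × 65 = 643.4 mm².
F_nw = 0.6 F_EXX = 0.6 × 430 = 258 MPa.
φR_n = 0.75 × 258 × 643.4 × 10⁻³ = 124.5 kN.

φR_n ≈ 124 kN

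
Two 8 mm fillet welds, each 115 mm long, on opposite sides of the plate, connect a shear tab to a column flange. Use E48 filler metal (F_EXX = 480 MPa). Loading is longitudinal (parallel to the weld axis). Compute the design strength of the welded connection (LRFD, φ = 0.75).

Effective throat t_e = 0.707 × 8 = 5.656 mm.
Total length L = 230 mm; A_we = 5.656 × 230 = 1301 mm².
F_nw = 0.6 F_EXX = 0.6 × 480 = 288 MPa.
φR_n = 0.75 × 288 × 1301 × 10⁻³ = 281 kN.

φR_n ≈ 281 kN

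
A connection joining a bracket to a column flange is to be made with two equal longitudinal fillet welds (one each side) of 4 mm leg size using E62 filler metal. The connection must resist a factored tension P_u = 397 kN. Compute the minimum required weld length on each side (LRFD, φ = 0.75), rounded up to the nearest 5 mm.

L = 255 mm on each side

E62XX → F_EXX = 620 MPa.
Throat t_e = 0.707 × 4 = 2.828 mm.
φr_n = 0.75 × 0.6 × 620 × 2.828 × 10⁻³ = 0.789 kN/mm.
L_req = P_u / φr_n = 397 / 0.789 = 503.2 mm total.
Per side: 503.2 / 2 = 251.6 mm.
Round up → use L = 255 mm on each side.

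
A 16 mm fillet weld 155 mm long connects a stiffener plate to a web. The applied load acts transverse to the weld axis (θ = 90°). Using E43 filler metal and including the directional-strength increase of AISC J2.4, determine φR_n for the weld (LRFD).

φR_n ≈ 509 kN

E43XX → F_EXX = 430 MPa.
t_e = 0.707 × 16 = 11.31 mm; A_we = 11.31 × 155 = 1753 mm².
Directional factor: 1.0 + 0.5 sin^1.5(90°) = 1.5.
F_nw = 0.6 × 430 × 1.5 = 387 MPa.
φR_n = 0.75 × 387 × 1753 × 10⁻³ = 508.9 kN.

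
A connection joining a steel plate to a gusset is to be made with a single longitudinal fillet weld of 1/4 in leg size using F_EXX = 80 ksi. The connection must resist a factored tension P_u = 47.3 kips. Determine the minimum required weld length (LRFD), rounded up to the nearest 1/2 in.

Throat t_e = 0.707 × 0.25 = 0.1767 in.
φr_n = 0.75 × 0.6 × 80 × 0.1767 = 6.363 kips/in.
L_req = P_u / φr_n = 47.3 / 6.363 = 7.434 in total.
Round up → use L = 7.5 in.

L = 7.5 in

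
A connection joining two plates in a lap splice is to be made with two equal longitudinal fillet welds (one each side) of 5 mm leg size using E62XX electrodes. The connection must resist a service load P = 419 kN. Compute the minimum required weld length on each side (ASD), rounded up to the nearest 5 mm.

E62XX → F_EXX = 620 MPa.
Throat t_e = 0.707 × 5 = 3.535 mm.
r_n/Ω = (0.6 × 620 × 3.535) / 2.0 = 657.5 N/mm = 0.6575 kN/mm.
L_req = P / (r_n/Ω) = 419 / 0.6575 = 637.3 mm total.
Per side: 637.3 / 2 = 318.6 mm.
Round up → use L = 320 mm on each side.

L = 320 mm on each side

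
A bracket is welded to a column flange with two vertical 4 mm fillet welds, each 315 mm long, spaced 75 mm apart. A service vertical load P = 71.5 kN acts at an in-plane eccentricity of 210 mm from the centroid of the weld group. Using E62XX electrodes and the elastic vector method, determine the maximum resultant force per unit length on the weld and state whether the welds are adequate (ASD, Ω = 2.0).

E62XX → F_EXX = 620 MPa.
Total weld length L_w = 630 mm. Treat welds as unit-width lines.
Polar moment about centroid: J = 2[d³/12 + d(b/2)²] = 2[315³/12 + 315×37.5²] = 6095000 mm³.
Direct shear f_v = P/L_w = 71.5×10³ / 630 = 113.5 N/mm (vertical).
Torsion M = P·e = 71.5×10³ × 210 = 15015000 N·mm.
Critical point at (x, y) = (37.5, 157.5) from centroid. f_tx = M·y/J = 388 N/mm; f_ty = M·x/J = 92.38 N/mm.
Resultant f_max = √[f_tx² + (f_v + f_ty)²] = √[388² + (113.5 + 92.38)²] = 439.2 N/mm.
Capacity per unit length: r_n/Ω = (1/2.0) × 0.6 × 620 × (0.707 × 4) = 526 N/mm.
439.2 ≤ 526 → adequate.

f_max ≈ 439 N/mm; adequate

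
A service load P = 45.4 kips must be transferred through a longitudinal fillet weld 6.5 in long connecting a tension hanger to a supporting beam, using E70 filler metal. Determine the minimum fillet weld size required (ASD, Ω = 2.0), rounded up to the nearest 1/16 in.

w = 1/2 in

E70XX → F_EXX = 70 ksi.
Total weld length L = 6.5 in.
Required throat t_e = P × Ω / (0.6 F_EXX × L) = 45.4 × 2.0 / (0.6 × 70 × 6.5) = 0.3326 in.
Required leg w = t_e / 0.707 = 0.4704 in → use 1/2 in.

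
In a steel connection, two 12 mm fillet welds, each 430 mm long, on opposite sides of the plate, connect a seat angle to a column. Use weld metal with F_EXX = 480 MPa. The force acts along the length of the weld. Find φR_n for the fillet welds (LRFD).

Effective throat t_e = 0.707 × 12 = 8.484 mm.
Total length L = 860 mm; A_we = 8.484 × 860 = 7296 mm².
F_nw = 0.6 F_EXX = 0.6 × 480 = 288 MPa.
φR_n = 0.75 × 288 × 7296 × 10⁻³ = 1576 kN.

φR_n ≈ 1580 kN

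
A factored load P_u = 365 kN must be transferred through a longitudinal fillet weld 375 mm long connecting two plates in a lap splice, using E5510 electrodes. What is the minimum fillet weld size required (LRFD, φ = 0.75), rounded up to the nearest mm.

E55XX → F_EXX = 550 MPa.
Total weld length L = 375 mm.
Required throat t_e = P_u / (φ × 0.6 F_EXX × L) = 365 / (0.75 × 0.6 × 550 × 375 × 10⁻³) = 3.933 mm.
Required leg w = t_e / 0.707 = 5.562 mm → use 6 mm.

w = 6 mm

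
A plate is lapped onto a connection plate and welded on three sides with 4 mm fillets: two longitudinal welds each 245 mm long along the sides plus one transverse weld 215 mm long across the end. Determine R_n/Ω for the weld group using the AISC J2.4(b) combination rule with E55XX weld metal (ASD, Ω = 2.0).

R_n/Ω ≈ 345 kN

E55XX → F_EXX = 550 MPa.
t_e = 0.707 × 4 = 2.828 mm.
R_nwl = 0.6 × 550 × 2.828 × 490 × 10⁻³ = 457.3 kN (longitudinal, 2 welds).
R_nwt = 0.6 × 550 × 2.828 × 215 × 10⁻³ = 200.6 kN (transverse, base value).
(i) R_nwl + R_nwt = 657.9 kN; (ii) 0.85 R_nwl + 1.5 R_nwt = 689.7 kN.
R_n = max = 689.7 kN [governs: (ii)]; R_n/Ω = 344.8 kN.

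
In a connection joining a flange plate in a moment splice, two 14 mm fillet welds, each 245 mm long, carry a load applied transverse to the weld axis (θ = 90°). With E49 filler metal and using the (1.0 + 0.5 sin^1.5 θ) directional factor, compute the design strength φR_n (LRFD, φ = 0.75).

E49XX → F_EXX = 490 MPa.
t_e = 0.707 × 14 = 9.898 mm; A_we = 9.898 × 490 = 4850 mm².
Directional factor: 1.0 + 0.5 sin^1.5(90°) = 1.5.
F_nw = 0.6 × 490 × 1.5 = 441 MPa.
φR_n = 0.75 × 441 × 4850 × 10⁻³ = 1604 kN.

φR_n ≈ 1600 kN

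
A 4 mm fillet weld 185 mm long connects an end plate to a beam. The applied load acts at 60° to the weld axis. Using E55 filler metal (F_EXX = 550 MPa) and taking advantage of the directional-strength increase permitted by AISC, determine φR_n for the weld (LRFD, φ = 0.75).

t_e = 0.707 × 4 = 2.828 mm; A_we = 2.828 × 185 = 523.2 mm².
Directional factor: 1.0 + 0.5 sin^1.5(60°) = 1.403.
F_nw = 0.6 × 550 × 1.403 = 463 MPa.
φR_n = 0.75 × 463 × 523.2 × 10⁻³ = 181.7 kN.

φR_n ≈ 182 kN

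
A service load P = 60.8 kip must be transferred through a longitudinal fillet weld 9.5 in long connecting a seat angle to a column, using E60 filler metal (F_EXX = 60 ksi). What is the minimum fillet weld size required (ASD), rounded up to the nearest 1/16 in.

Total weld length L = 9.5 in.
Required throat t_e = P × Ω / (0.6 F_EXX × L) = 60.8 × 2.0 / (0.6 × 60 × 9.5) = 0.3556 in.
Required leg w = t_e / 0.707 = 0.5029 in → use 9/16 in.

w = 9/16 in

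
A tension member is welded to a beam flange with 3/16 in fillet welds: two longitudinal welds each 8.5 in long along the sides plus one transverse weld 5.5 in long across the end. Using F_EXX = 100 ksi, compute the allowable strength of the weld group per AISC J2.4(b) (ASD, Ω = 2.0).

R_n/Ω ≈ 90.3 kips

t_e = 0.707 × 0.1875 = 0.1326 in.
R_nwl = 0.6 × 100 × 0.1326 × 17 = 135.2 kips (longitudinal, 2 welds).
R_nwt = 0.6 × 100 × 0.1326 × 5.5 = 43.75 kips (transverse, base value).
(i) R_nwl + R_nwt = 179 kips; (ii) 0.85 R_nwl + 1.5 R_nwt = 180.6 kips.
R_n = max = 180.6 kips [governs: (ii)]; R_n/Ω = 90.28 kips.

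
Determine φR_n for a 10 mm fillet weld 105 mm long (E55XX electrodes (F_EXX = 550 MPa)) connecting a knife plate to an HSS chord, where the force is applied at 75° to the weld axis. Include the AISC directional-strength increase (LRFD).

t_e = 0.707 × 10 = 7.07 mm; A_we = 7.07 × 105 = 742.3 mm².
Directional factor: 1.0 + 0.5 sin^1.5(75°) = 1.475.
F_nw = 0.6 × 550 × 1.475 = 486.6 MPa.
φR_n = 0.75 × 486.6 × 742.3 × 10⁻³ = 270.9 kN.

φR_n ≈ 271 kN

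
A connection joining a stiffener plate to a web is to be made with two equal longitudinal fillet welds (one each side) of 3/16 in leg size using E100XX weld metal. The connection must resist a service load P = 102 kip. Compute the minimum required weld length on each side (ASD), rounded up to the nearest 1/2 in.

E100XX → F_EXX = 100 ksi.
Throat t_e = 0.707 × 0.1875 = 0.1326 in.
r_n/Ω = (0.6 × 100 × 0.1326) / 2.0 = 3.977 kip/in.
L_req = P / (r_n/Ω) = 102 / 3.977 = 25.65 in total.
Per side: 25.65 / 2 = 12.82 in.
Round up → use L = 13 in on each side.

L = 13 in on each side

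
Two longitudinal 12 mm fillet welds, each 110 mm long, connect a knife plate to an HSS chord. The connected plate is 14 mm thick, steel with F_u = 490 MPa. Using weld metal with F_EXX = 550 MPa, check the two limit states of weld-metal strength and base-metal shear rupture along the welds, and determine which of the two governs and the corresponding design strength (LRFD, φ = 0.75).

φR_n ≈ 462 kN (weld metal governs)

t_e = 0.707 × 12 = 8.484 mm; L = 220 mm.
Weld metal: φR_n = 0.75 × 0.6 × 550 × 8.484 × 220 × 10⁻³ = 462 kN.
Base metal (shear rupture): φR_n = 0.75 × 0.6 × 490 × 14 × 220 × 10⁻³ = 679.1 kN.
Governing: weld metal.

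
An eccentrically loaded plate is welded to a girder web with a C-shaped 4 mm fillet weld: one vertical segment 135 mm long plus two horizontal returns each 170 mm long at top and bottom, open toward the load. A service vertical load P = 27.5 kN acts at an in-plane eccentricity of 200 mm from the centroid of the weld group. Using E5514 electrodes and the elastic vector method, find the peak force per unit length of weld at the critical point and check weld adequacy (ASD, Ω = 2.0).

f_max ≈ 267 N/mm; adequate

E55XX → F_EXX = 550 MPa.
Total weld length L_w = 475 mm. Treat welds as unit-width lines.
Centroid: x̄ = 2×170×85 / 475 = 60.84 mm from the vertical weld.
Polar moment about centroid: J = I_x + I_y = [135³/12 + 2×170×67.5²] + [135×60.84² + 2(170³/12 + 170×24.16²)] = 3271000 mm³.
Direct shear f_v = P/L_w = 27.5×10³ / 475 = 57.89 N/mm (vertical).
Torsion M = P·e = 27.5×10³ × 200 = 5500000 N·mm.
Critical point at (x, y) = (109.2, 67.5) from centroid. f_tx = M·y/J = 113.5 N/mm; f_ty = M·x/J = 183.5 N/mm.
Resultant f_max = √[f_tx² + (f_v + f_ty)²] = √[113.5² + (57.89 + 183.5)²] = 266.8 N/mm.
Capacity per unit length: r_n/Ω = (1/2.0) × 0.6 × 550 × (0.707 × 4) = 466.6 N/mm.
266.8 ≤ 466.6 → adequate.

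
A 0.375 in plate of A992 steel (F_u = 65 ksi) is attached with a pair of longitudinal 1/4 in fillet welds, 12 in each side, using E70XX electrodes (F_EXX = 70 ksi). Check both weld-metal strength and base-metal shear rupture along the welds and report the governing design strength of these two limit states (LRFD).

t_e = 0.707 × 0.25 = 0.1767 in; L = 24 in.
Weld metal: φR_n = 0.75 × 0.6 × 70 × 0.1767 × 24 = 133.6 kip.
Base metal (shear rupture): φR_n = 0.75 × 0.6 × 65 × 0.375 × 24 = 263.2 kip.
Governing: weld metal.

φR_n ≈ 134 kip (weld metal governs)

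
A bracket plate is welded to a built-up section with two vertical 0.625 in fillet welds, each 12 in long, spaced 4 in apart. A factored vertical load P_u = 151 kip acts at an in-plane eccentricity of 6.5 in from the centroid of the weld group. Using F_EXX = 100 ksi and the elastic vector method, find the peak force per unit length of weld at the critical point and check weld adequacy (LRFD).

Total weld length L_w = 24 in. Treat welds as unit-width lines.
Polar moment about centroid: J = 2[d³/12 + d(b/2)²] = 2[12³/12 + 12×2²] = 384 in³.
Direct shear f_v = P/L_w = 151 / 24 = 6.292 kip/in (vertical).
Torsion M = P·e = 151 × 6.5 = 981.5 kip·in.
Critical point at (x, y) = (2, 6) from centroid. f_tx = M·y/J = 15.34 kip/in; f_ty = M·x/J = 5.112 kip/in.
Resultant f_max = √[f_tx² + (f_v + f_ty)²] = √[15.34² + (6.292 + 5.112)²] = 19.11 kip/in.
Capacity per unit length: φr_n = 0.75 × 0.6 × 100 × (0.707 × 0.625) = 19.88 kip/in.
19.11 ≤ 19.88 → adequate.

f_max ≈ 19.1 kip/in; adequate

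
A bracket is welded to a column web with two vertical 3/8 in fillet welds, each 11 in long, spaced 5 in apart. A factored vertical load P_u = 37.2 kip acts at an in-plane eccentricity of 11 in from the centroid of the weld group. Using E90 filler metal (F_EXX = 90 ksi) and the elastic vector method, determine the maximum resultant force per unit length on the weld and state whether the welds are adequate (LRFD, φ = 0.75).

Total weld length L_w = 22 in. Treat welds as unit-width lines.
Polar moment about centroid: J = 2[d³/12 + d(b/2)²] = 2[11³/12 + 11×2.5²] = 359.3 in³.
Direct shear f_v = P/L_w = 37.2 / 22 = 1.691 kip/in (vertical).
Torsion M = P·e = 37.2 × 11 = 409.2 kip·in.
Critical point at (x, y) = (2.5, 5.5) from centroid. f_tx = M·y/J = 6.263 kip/in; f_ty = M·x/J = 2.847 kip/in.
Resultant f_max = √[f_tx² + (f_v + f_ty)²] = √[6.263² + (1.691 + 2.847)²] = 7.734 kip/in.
Capacity per unit length: φr_n = 0.75 × 0.6 × 90 × (0.707 × 0.375) = 10.74 kip/in.
7.734 ≤ 10.74 → adequate.

f_max ≈ 7.73 kip/in; adequate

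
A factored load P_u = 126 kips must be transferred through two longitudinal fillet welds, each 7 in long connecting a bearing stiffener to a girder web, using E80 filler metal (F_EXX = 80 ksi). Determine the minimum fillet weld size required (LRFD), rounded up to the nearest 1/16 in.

w = 3/8 in

Total weld length L = 14 in.
Required throat t_e = P_u / (φ × 0.6 F_EXX × L) = 126 / (0.75 × 0.6 × 80 × 14) = 0.25 in.
Required leg w = t_e / 0.707 = 0.3536 in → use 3/8 in.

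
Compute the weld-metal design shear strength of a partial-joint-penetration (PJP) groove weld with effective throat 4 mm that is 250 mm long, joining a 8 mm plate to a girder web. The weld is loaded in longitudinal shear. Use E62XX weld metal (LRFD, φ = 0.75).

φR_n ≈ 279 kN

E62XX → F_EXX = 620 MPa.
Effective throat (given) t_e = 4 mm.
A_we = 4 × 250 = 1000 mm².
F_nw = 0.6 F_EXX = 372 MPa.
φR_n = 0.75 × 372 × 1000 × 10⁻³ = 279 kN.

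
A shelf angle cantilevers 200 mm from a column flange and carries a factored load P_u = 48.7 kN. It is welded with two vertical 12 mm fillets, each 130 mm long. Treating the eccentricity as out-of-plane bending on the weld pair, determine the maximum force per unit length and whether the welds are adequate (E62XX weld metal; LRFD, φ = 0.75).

f_max ≈ 1740 N/mm; adequate

E62XX → F_EXX = 620 MPa.
L_w = 2 × 130 = 260 mm; section modulus (unit throat) S = 2 × L²/6 = 5633 mm².
Direct shear f_v = P/L_w = 48.7×10³/260 = 187.3 N/mm.
Moment M = P × e = 48.7×10³ × 200 = 9740000 N·mm; bending f_b = M/S = 1729 N/mm.
f_max = √(f_v² + f_b²) = √(187.3² + 1729²) = 1739 N/mm.
φr_n = 0.75 × 0.6 × 620 × (0.707 × 12) = 2367 N/mm → adequate.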